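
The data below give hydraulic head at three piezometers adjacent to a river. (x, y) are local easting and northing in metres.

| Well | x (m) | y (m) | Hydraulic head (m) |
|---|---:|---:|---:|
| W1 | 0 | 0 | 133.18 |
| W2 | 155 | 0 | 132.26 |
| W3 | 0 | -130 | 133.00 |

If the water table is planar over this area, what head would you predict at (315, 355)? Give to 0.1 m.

∂h/∂x = (132.26 − 133.18) / (155 − 0) = -0.005935
∂h/∂y = (133.00 − 133.18) / (-130 − 0) = +0.001385
h(315, 355) = 133.18 + (-0.005935)·(315) + (+0.001385)·(355) = 133.18 -1.870 +0.492 = 131.802 m.

131.8 m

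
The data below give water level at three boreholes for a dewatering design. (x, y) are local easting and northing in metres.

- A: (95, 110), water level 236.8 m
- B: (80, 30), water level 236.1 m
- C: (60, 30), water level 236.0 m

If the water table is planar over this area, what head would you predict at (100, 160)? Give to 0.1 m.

Three-point gradient (reference A): Δ to B = (-15, -80, -0.7), Δ to C = (-35, -80, -0.8).
∂h/∂x = +0.005000, ∂h/∂y = +0.007813 (det = -1600).
h(100, 160) = 236.8 + (+0.005000)·(5) + (+0.007813)·(50) = 236.8 +0.025 +0.391 = 237.216 m.

237.2 m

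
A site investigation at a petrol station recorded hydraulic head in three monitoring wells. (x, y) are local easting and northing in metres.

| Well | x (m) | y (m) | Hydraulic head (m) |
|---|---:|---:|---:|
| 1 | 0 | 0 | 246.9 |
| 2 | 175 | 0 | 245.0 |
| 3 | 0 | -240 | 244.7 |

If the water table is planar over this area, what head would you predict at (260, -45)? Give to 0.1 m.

243.7 m

∂h/∂x = (245.0 − 246.9) / (175 − 0) = -0.01086
∂h/∂y = (244.7 − 246.9) / (-240 − 0) = +0.009167
h(260, -45) = 246.9 + (-0.01086)·(260) + (+0.009167)·(-45) = 246.9 -2.823 -0.413 = 243.665 m.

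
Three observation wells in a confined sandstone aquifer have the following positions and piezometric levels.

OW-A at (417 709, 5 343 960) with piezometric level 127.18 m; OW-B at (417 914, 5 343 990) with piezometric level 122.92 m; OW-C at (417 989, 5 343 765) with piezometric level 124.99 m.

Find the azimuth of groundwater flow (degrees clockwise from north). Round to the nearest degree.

050°

Three-point gradient (reference OW-A): Δ to OW-B = (205, 30, -4.26), Δ to OW-C = (280, -195, -2.19).
∂h/∂x = -0.01853, ∂h/∂y = -0.01538 (det = -48375).
Flow direction (−∇h) has components (+0.01853 E, +0.01538 N).
Azimuth = atan2(E, N) = atan2(+0.01853, +0.01538) = 50.3° ≈ 050°.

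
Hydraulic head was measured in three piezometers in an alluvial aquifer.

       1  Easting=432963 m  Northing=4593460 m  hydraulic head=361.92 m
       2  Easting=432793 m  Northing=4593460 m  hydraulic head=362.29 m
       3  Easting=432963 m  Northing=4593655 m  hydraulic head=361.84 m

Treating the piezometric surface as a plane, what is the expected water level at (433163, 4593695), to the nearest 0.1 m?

∂h/∂x = (362.29 − 361.92) / (432793 − 432963) = -0.002176
∂h/∂y = (361.84 − 361.92) / (4593655 − 4593460) = -0.0004103
h(433163, 4593695) = 361.92 + (-0.002176)·(200) + (-0.0004103)·(235) = 361.92 -0.435 -0.096 = 361.388 m.

361.4 m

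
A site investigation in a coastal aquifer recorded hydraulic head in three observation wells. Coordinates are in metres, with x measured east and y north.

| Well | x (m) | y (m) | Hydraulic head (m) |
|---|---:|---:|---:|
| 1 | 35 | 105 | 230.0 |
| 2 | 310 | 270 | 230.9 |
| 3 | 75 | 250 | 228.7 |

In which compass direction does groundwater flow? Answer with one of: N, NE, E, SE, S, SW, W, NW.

Taking 1 as reference: 2−1 = (275, 165, +0.9); 3−1 = (40, 145, -1.3).
Solve a·Δx + b·Δy = Δh: det = 275·145 − 40·165 = 33275.
∂h/∂x = [(+0.9)·145 − (-1.3)·165] / 33275 = +0.01037
∂h/∂y = [275·(-1.3) − 40·(+0.9)] / 33275 = -0.01183
Flow = −∇h = (-0.01037 east, +0.01183 north), which points northwest.

NW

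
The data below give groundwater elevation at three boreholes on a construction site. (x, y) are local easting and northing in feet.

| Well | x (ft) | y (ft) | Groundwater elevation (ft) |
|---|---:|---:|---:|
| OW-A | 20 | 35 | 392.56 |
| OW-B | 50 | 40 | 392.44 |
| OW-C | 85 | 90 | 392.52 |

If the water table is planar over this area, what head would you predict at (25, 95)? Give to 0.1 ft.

392.8 ft

Differences from OW-A: to OW-B (Δx, Δy, Δh) = (30, 5, -0.12); to OW-C = (65, 55, -0.04).
Determinant of the coordinate differences = 30·55 − 65·5 = 1325.
∂h/∂x = [(-0.12)·55 − (-0.04)·5] / 1325 = -0.004830
∂h/∂y = [30·(-0.04) − 65·(-0.12)] / 1325 = +0.004981
h(25, 95) = 392.56 + (-0.004830)·(5) + (+0.004981)·(60) = 392.56 -0.024 +0.299 = 392.835 ft.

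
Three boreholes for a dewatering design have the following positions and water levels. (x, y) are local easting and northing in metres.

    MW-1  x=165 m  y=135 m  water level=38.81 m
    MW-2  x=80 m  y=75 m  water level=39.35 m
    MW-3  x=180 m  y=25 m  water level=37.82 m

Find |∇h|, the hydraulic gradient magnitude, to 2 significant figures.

0.014

Taking MW-1 as reference: MW-2−MW-1 = (-85, -60, +0.54); MW-3−MW-1 = (15, -110, -0.99).
Solve a·Δx + b·Δy = Δh: det = (-85)·(-110) − 15·(-60) = 10250.
∂h/∂x = [(+0.54)·(-110) − (-0.99)·(-60)] / 10250 = -0.01159
∂h/∂y = [(-85)·(-0.99) − 15·(+0.54)] / 10250 = +0.007420
|∇h| = √(-0.01159² + 0.007420²) = 0.01376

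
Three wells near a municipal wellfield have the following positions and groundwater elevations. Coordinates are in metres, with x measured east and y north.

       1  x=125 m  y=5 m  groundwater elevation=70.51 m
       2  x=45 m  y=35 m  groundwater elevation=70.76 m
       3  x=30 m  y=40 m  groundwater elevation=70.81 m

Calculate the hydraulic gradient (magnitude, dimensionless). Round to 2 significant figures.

With h = a·x + b·y + c and 1 as origin, the differences give:
  (-80)·a + 30·b = +0.25
  (-95)·a + 35·b = +0.30
Eliminate b (×35 and ×30, subtract): 50·a = -0.250 → a = ∂h/∂x = -0.005000
Back-substitute: b = ∂h/∂y = -0.005000.
|∇h| = √(-0.005000² + -0.005000²) = 0.007071

0.0071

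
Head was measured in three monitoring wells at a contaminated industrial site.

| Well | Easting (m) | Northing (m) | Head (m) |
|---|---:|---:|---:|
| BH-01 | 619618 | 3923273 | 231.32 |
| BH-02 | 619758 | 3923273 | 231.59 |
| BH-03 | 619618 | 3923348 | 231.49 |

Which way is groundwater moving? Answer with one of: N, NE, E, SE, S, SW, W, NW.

∂h/∂x = (231.59 − 231.32) / (619758 − 619618) = +0.001929
∂h/∂y = (231.49 − 231.32) / (3923348 − 3923273) = +0.002267
Flow = −∇h = (-0.001929 east, -0.002267 north), which points southwest.

SW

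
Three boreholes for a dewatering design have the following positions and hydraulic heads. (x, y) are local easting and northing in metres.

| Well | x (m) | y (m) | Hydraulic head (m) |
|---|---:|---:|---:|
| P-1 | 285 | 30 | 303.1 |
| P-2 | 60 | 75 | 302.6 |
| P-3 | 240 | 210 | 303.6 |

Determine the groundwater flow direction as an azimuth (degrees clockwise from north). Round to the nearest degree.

220°

Taking P-1 as reference: P-2−P-1 = (-225, 45, -0.5); P-3−P-1 = (-45, 180, +0.5).
Solve a·Δx + b·Δy = Δh: det = (-225)·180 − (-45)·45 = -38475.
∂h/∂x = [(-0.5)·180 − (+0.5)·45] / -38475 = +0.002924
∂h/∂y = [(-225)·(+0.5) − (-45)·(-0.5)] / -38475 = +0.003509
Flow direction (−∇h) has components (-0.002924 E, -0.003509 N).
Azimuth = atan2(E, N) = atan2(-0.002924, -0.003509) = 219.8° ≈ 220°.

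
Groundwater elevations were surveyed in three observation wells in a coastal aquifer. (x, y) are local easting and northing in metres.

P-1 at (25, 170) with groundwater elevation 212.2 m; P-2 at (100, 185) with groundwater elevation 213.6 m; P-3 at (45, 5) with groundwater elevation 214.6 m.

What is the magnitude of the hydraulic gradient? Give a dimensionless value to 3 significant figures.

0.0242

Taking P-1 as reference: P-2−P-1 = (75, 15, +1.4); P-3−P-1 = (20, -165, +2.4).
Determinant of the coordinate differences = 75·(-165) − 20·15 = -12675.
∂h/∂x = [(+1.4)·(-165) − (+2.4)·15] / -12675 = +0.02107
∂h/∂y = [75·(+2.4) − 20·(+1.4)] / -12675 = -0.01199
|∇h| = √(0.02107² + -0.01199²) = 0.02424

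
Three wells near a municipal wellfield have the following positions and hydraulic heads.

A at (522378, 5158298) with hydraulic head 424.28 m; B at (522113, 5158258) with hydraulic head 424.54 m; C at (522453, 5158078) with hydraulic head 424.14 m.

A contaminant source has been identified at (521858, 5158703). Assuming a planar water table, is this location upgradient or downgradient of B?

upgradient

With h = a·x + b·y + c and A as origin, the differences give:
  (-265)·a + (-40)·b = +0.26
  75·a + (-220)·b = -0.14
Eliminate b (×(-220) and ×(-40), subtract): 61300·a = -62.800 → a = ∂h/∂x = -0.001024
Back-substitute: b = ∂h/∂y = +0.0002871.
Head at (521858, 5158703) = 424.28 + (-0.001024)·(-520) + (+0.0002871)·(405) = 424.93 m.
That is higher than the 424.54 m at B, so the point is upgradient.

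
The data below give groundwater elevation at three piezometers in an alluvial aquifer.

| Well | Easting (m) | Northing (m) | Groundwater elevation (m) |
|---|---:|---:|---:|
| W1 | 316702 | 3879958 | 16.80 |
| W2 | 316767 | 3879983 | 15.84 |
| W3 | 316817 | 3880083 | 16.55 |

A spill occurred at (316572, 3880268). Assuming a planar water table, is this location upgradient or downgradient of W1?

Differences from W1: to W2 (Δx, Δy, Δh) = (65, 25, -0.96); to W3 = (115, 125, -0.25).
Solve a·Δx + b·Δy = Δh: det = 65·125 − 115·25 = 5250.
∂h/∂x = [(-0.96)·125 − (-0.25)·25] / 5250 = -0.02167
∂h/∂y = [65·(-0.25) − 115·(-0.96)] / 5250 = +0.01793
Head at (316572, 3880268) = 16.80 + (-0.02167)·(-130) + (+0.01793)·(310) = 25.18 m.
That is higher than the 16.80 m at W1, so the point is upgradient.

upgradient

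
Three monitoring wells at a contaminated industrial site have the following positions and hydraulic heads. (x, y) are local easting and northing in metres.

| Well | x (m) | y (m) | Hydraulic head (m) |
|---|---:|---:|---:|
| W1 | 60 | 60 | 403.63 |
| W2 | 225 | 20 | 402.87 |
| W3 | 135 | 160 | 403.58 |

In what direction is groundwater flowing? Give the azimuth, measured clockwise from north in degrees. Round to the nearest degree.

Taking W1 as reference: W2−W1 = (165, -40, -0.76); W3−W1 = (75, 100, -0.05).
Solve a·Δx + b·Δy = Δh: det = 165·100 − 75·(-40) = 19500.
∂h/∂x = [(-0.76)·100 − (-0.05)·(-40)] / 19500 = -0.004000
∂h/∂y = [165·(-0.05) − 75·(-0.76)] / 19500 = +0.002500
Flow direction (−∇h) has components (+0.004000 E, -0.002500 N).
Azimuth = atan2(E, N) = atan2(+0.004000, -0.002500) = 122.0° ≈ 122°.

122°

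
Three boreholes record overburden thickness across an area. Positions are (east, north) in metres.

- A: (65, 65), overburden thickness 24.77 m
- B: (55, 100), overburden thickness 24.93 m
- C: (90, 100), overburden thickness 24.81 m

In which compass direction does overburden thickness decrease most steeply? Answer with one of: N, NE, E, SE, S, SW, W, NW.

Differences from A: to B (Δx, Δy, Δh) = (-10, 35, +0.16); to C = (25, 35, +0.04).
Solve a·Δx + b·Δy = Δd: det = (-10)·35 − 25·35 = -1225.
∂d/∂x = [(+0.16)·35 − (+0.04)·35] / -1225 = -0.003429
∂d/∂y = [(-10)·(+0.04) − 25·(+0.16)] / -1225 = +0.003592
Steepest decrease is along −∇f = (+0.003429 E, -0.003592 N) → southeast.

SE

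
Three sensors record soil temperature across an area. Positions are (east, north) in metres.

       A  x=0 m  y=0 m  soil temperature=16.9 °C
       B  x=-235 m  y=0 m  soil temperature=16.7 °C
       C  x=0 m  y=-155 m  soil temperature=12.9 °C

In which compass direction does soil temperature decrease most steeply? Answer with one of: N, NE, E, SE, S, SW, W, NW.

S

∂T/∂x = (16.7 − 16.9) / (-235 − 0) = +0.0008511
∂T/∂y = (12.9 − 16.9) / (-155 − 0) = +0.02581
Steepest decrease is along −∇f = (-0.0008511 E, -0.02581 N) → south.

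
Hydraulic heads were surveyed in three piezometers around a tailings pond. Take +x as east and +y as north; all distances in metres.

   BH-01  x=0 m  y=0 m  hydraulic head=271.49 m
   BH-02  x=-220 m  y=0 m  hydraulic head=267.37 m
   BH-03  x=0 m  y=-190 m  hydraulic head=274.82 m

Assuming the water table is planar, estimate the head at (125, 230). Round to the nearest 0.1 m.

269.8 m

∂h/∂x = (267.37 − 271.49) / (-220 − 0) = +0.01873
∂h/∂y = (274.82 − 271.49) / (-190 − 0) = -0.01753
h(125, 230) = 271.49 + (+0.01873)·(125) + (-0.01753)·(230) = 271.49 +2.341 -4.031 = 269.800 m.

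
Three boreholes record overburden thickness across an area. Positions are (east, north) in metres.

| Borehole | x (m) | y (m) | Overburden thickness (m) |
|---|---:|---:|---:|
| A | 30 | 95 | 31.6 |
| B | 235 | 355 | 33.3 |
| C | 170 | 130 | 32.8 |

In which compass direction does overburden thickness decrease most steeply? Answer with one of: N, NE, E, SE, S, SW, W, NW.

W

With d = a·x + b·y + c and A as origin, the differences give:
  205·a + 260·b = +1.7
  140·a + 35·b = +1.2
Eliminate b (×35 and ×260, subtract): -29225·a = -252.50 → a = ∂d/∂x = +0.008640
Back-substitute: b = ∂d/∂y = -0.0002737.
Steepest decrease is along −∇f = (-0.008640 E, +0.0002737 N) → west.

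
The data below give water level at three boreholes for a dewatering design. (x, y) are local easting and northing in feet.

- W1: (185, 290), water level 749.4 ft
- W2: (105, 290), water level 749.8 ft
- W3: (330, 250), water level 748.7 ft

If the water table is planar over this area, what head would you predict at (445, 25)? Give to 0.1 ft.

748.3 ft

Differences from W1: to W2 (Δx, Δy, Δh) = (-80, 0, +0.4); to W3 = (145, -40, -0.7).
Solve a·Δx + b·Δy = Δh: det = (-80)·(-40) − 145·0 = 3200.
∂h/∂x = [(+0.4)·(-40) − (-0.7)·0] / 3200 = -0.005000
∂h/∂y = [(-80)·(-0.7) − 145·(+0.4)] / 3200 = -0.0006250
h(445, 25) = 749.4 + (-0.005000)·(260) + (-0.0006250)·(-265) = 749.4 -1.300 +0.166 = 748.266 ft.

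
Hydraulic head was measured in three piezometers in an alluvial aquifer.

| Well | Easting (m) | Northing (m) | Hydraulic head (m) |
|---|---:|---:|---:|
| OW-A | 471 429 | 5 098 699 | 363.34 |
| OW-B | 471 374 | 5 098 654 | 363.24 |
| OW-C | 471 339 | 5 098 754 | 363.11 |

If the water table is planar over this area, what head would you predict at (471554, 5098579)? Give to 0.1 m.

363.7 m

Differences from OW-A: to OW-B (Δx, Δy, Δh) = (-55, -45, -0.10); to OW-C = (-90, 55, -0.23).
Solve a·Δx + b·Δy = Δh: det = (-55)·55 − (-90)·(-45) = -7075.
∂h/∂x = [(-0.10)·55 − (-0.23)·(-45)] / -7075 = +0.002240
∂h/∂y = [(-55)·(-0.23) − (-90)·(-0.10)] / -7075 = -0.0005159
h(471554, 5098579) = 363.34 + (+0.002240)·(125) + (-0.0005159)·(-120) = 363.34 +0.280 +0.062 = 363.682 m.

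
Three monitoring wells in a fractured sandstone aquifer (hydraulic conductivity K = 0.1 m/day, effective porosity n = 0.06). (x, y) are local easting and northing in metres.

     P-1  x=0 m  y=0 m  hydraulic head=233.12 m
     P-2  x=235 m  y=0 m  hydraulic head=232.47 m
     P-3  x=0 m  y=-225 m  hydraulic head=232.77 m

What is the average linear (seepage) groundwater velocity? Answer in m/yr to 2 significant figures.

∂h/∂x = (232.47 − 233.12) / (235 − 0) = -0.002766
∂h/∂y = (232.77 − 233.12) / (-225 − 0) = +0.001556
|∇h| = √(-0.002766² + 0.001556²) = 0.003174
Seepage velocity v = K·i/n = 0.1 × 0.003174 / 0.06 = 0.00529 m/day = 1.932 m/yr.

1.9 m/yr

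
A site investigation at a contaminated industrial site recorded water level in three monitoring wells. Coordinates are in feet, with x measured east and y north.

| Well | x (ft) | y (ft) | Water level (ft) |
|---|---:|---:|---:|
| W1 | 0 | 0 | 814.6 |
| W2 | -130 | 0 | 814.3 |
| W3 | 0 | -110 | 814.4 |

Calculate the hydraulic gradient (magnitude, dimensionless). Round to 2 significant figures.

0.0029

∂h/∂x = (814.3 − 814.6) / (-130 − 0) = +0.002308
∂h/∂y = (814.4 − 814.6) / (-110 − 0) = +0.001818
|∇h| = √(0.002308² + 0.001818²) = 0.002938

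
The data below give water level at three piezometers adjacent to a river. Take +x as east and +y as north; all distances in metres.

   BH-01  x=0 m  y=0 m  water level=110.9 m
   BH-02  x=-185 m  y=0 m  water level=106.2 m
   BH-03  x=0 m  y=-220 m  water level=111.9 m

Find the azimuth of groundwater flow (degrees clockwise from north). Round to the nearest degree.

280°

∂h/∂x = (106.2 − 110.9) / (-185 − 0) = +0.02541
∂h/∂y = (111.9 − 110.9) / (-220 − 0) = -0.004545
Flow direction (−∇h) has components (-0.02541 E, +0.004545 N).
Azimuth = atan2(E, N) = atan2(-0.02541, +0.004545) = 280.1° ≈ 280°.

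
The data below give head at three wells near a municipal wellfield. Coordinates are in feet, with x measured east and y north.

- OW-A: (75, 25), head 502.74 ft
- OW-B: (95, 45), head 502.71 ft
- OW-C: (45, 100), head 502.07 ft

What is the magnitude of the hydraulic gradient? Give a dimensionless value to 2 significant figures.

0.0086

Three-point gradient (reference OW-A): Δ to OW-B = (20, 20, -0.03), Δ to OW-C = (-30, 75, -0.67).
∂h/∂x = +0.005310, ∂h/∂y = -0.006810 (det = 2100).
|∇h| = √(0.005310² + -0.006810²) = 0.008636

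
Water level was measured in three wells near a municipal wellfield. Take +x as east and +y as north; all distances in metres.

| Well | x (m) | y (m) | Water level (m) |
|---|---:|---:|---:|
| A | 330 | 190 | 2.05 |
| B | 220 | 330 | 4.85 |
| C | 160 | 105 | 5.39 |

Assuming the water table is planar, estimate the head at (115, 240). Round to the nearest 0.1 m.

6.8 m

Three-point gradient (reference A): Δ to B = (-110, 140, +2.80), Δ to C = (-170, -85, +3.34).
∂h/∂x = -0.02129, ∂h/∂y = +0.003276 (det = 33150).
h(115, 240) = 2.05 + (-0.02129)·(-215) + (+0.003276)·(50) = 2.05 +4.576 +0.164 = 6.790 m.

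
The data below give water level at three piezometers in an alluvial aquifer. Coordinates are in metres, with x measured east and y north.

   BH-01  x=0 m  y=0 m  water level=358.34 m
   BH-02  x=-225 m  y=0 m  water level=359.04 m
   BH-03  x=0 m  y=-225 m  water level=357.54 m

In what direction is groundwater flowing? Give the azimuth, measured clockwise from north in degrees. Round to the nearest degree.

139°

∂h/∂x = (359.04 − 358.34) / (-225 − 0) = -0.003111
∂h/∂y = (357.54 − 358.34) / (-225 − 0) = +0.003556
Flow direction (−∇h) has components (+0.003111 E, -0.003556 N).
Azimuth = atan2(E, N) = atan2(+0.003111, -0.003556) = 138.8° ≈ 139°.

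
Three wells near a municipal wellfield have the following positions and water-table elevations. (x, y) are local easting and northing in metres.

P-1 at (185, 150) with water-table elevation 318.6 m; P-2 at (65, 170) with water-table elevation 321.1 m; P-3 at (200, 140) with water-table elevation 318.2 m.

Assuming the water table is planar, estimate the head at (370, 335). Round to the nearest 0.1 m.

317.3 m

Three-point gradient (reference P-1): Δ to P-2 = (-120, 20, +2.5), Δ to P-3 = (15, -10, -0.4).
∂h/∂x = -0.01889, ∂h/∂y = +0.01167 (det = 900).
h(370, 335) = 318.6 + (-0.01889)·(185) + (+0.01167)·(185) = 318.6 -3.494 +2.158 = 317.264 m.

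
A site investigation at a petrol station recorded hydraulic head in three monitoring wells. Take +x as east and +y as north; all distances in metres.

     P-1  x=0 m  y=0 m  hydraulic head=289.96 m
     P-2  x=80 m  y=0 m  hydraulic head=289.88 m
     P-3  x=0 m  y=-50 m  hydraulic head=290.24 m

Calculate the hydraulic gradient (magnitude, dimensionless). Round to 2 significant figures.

∂h/∂x = (289.88 − 289.96) / (80 − 0) = -0.0010000
∂h/∂y = (290.24 − 289.96) / (-50 − 0) = -0.005600
|∇h| = √(-0.0010000² + -0.005600²) = 0.005689

0.0057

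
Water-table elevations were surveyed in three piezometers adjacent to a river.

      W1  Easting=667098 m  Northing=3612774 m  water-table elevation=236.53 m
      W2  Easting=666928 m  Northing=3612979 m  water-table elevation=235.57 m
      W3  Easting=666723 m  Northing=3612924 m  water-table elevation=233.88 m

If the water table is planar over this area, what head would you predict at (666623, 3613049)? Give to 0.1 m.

233.3 m

Taking W1 as reference: W2−W1 = (-170, 205, -0.96); W3−W1 = (-375, 150, -2.65).
Solve a·Δx + b·Δy = Δh: det = (-170)·150 − (-375)·205 = 51375.
∂h/∂x = [(-0.96)·150 − (-2.65)·205] / 51375 = +0.007771
∂h/∂y = [(-170)·(-2.65) − (-375)·(-0.96)] / 51375 = +0.001762
h(666623, 3613049) = 236.53 + (+0.007771)·(-475) + (+0.001762)·(275) = 236.53 -3.691 +0.484 = 233.323 m.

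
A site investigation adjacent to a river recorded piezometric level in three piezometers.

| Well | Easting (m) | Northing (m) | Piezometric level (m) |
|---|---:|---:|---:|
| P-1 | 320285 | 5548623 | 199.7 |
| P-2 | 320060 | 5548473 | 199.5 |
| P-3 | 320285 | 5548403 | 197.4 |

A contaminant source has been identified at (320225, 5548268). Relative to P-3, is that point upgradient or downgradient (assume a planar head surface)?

downgradient

Taking P-1 as reference: P-2−P-1 = (-225, -150, -0.2); P-3−P-1 = (0, -220, -2.3).
Determinant of the coordinate differences = (-225)·(-220) − 0·(-150) = 49500.
∂h/∂x = [(-0.2)·(-220) − (-2.3)·(-150)] / 49500 = -0.006081
∂h/∂y = [(-225)·(-2.3) − 0·(-0.2)] / 49500 = +0.01045
Head at (320225, 5548268) = 199.7 + (-0.006081)·(-60) + (+0.01045)·(-355) = 196.35 m.
That is lower than the 197.4 m at P-3, so the point is downgradient.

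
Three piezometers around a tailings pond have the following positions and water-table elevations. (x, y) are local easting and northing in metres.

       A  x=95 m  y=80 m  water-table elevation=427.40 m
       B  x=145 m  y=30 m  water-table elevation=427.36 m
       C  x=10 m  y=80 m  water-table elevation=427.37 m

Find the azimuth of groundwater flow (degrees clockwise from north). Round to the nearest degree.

197°

With h = a·x + b·y + c and A as origin, the differences give:
  50·a + (-50)·b = -0.04
  (-85)·a + 0·b = -0.03
Eliminate b (×0 and ×(-50), subtract): -4250·a = -1.500 → a = ∂h/∂x = +0.0003529
Back-substitute: b = ∂h/∂y = +0.001153.
Flow direction (−∇h) has components (-0.0003529 E, -0.001153 N).
Azimuth = atan2(E, N) = atan2(-0.0003529, -0.001153) = 197.0° ≈ 197°.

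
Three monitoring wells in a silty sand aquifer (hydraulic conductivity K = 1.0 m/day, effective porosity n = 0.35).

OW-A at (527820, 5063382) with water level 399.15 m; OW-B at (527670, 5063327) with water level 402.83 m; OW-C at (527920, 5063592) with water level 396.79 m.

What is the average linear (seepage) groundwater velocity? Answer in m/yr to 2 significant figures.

Differences from OW-A: to OW-B (Δx, Δy, Δh) = (-150, -55, +3.68); to OW-C = (100, 210, -2.36).
Solve a·Δx + b·Δy = Δh: det = (-150)·210 − 100·(-55) = -26000.
∂h/∂x = [(+3.68)·210 − (-2.36)·(-55)] / -26000 = -0.02473
∂h/∂y = [(-150)·(-2.36) − 100·(+3.68)] / -26000 = +0.0005385
|∇h| = √(-0.02473² + 0.0005385²) = 0.02474
Seepage velocity v = K·i/n = 1.0 × 0.02474 / 0.35 = 0.07069 m/day = 25.82 m/yr.

26 m/yr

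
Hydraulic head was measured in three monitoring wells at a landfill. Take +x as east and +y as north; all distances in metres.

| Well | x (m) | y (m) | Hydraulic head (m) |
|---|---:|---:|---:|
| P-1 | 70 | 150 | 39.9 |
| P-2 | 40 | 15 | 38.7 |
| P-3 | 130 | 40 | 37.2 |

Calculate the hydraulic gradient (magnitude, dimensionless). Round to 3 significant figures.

Differences from P-1: to P-2 (Δx, Δy, Δh) = (-30, -135, -1.2); to P-3 = (60, -110, -2.7).
Determinant of the coordinate differences = (-30)·(-110) − 60·(-135) = 11400.
∂h/∂x = [(-1.2)·(-110) − (-2.7)·(-135)] / 11400 = -0.02039
∂h/∂y = [(-30)·(-2.7) − 60·(-1.2)] / 11400 = +0.01342
|∇h| = √(-0.02039² + 0.01342²) = 0.02441

0.0244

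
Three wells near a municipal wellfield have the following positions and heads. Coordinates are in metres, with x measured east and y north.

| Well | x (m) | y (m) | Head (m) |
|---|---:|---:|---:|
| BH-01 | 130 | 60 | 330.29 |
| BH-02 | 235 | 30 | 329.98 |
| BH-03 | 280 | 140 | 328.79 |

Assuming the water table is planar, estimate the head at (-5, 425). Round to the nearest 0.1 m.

With h = a·x + b·y + c and BH-01 as origin, the differences give:
  105·a + (-30)·b = -0.31
  150·a + 80·b = -1.50
Eliminate b (×80 and ×(-30), subtract): 12900·a = -69.800 → a = ∂h/∂x = -0.005411
Back-substitute: b = ∂h/∂y = -0.008605.
h(-5, 425) = 330.29 + (-0.005411)·(-135) + (-0.008605)·(365) = 330.29 +0.730 -3.141 = 327.880 m.

327.9 m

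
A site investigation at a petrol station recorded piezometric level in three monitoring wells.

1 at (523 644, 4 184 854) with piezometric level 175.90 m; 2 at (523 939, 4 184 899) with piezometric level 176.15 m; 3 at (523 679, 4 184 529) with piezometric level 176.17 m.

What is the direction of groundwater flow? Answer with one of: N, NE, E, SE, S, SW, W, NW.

With h = a·x + b·y + c and 1 as origin, the differences give:
  295·a + 45·b = +0.25
  35·a + (-325)·b = +0.27
Eliminate b (×(-325) and ×45, subtract): -97450·a = -93.400 → a = ∂h/∂x = +0.0009584
Back-substitute: b = ∂h/∂y = -0.0007276.
Flow = −∇h = (-0.0009584 east, +0.0007276 north), which points northwest.

NW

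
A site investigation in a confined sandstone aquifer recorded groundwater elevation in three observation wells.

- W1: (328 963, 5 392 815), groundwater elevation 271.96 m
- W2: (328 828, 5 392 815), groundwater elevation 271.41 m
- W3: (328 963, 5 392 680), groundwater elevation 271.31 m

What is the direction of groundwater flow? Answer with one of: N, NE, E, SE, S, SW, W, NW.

∂h/∂x = (271.41 − 271.96) / (328828 − 328963) = +0.004074
∂h/∂y = (271.31 − 271.96) / (5392680 − 5392815) = +0.004815
Flow = −∇h = (-0.004074 east, -0.004815 north), which points southwest.

SW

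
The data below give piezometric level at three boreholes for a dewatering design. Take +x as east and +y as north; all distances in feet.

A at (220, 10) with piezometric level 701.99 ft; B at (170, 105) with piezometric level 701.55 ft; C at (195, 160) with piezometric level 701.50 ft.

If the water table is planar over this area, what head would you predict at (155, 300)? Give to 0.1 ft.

701.0 ft

Taking A as reference: B−A = (-50, 95, -0.44); C−A = (-25, 150, -0.49).
Determinant of the coordinate differences = (-50)·150 − (-25)·95 = -5125.
∂h/∂x = [(-0.44)·150 − (-0.49)·95] / -5125 = +0.003795
∂h/∂y = [(-50)·(-0.49) − (-25)·(-0.44)] / -5125 = -0.002634
h(155, 300) = 701.99 + (+0.003795)·(-65) + (-0.002634)·(290) = 701.99 -0.247 -0.764 = 700.979 ft.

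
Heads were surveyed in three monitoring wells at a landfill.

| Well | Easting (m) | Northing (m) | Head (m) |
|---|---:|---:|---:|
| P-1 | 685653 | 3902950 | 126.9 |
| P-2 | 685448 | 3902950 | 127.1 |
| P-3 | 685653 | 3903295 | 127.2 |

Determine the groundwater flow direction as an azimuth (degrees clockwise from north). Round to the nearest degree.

∂h/∂x = (127.1 − 126.9) / (685448 − 685653) = -0.0009756
∂h/∂y = (127.2 − 126.9) / (3903295 − 3902950) = +0.0008696
Flow direction (−∇h) has components (+0.0009756 E, -0.0008696 N).
Azimuth = atan2(E, N) = atan2(+0.0009756, -0.0008696) = 131.7° ≈ 132°.

132°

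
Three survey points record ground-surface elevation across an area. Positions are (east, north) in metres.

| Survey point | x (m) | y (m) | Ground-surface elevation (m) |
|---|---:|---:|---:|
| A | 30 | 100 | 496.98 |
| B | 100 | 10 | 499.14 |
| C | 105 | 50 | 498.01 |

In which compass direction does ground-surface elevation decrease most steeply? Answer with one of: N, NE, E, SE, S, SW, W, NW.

Differences from A: to B (Δx, Δy, Δh) = (70, -90, +2.16); to C = (75, -50, +1.03).
Determinant of the coordinate differences = 70·(-50) − 75·(-90) = 3250.
∂z/∂x = [(+2.16)·(-50) − (+1.03)·(-90)] / 3250 = -0.004708
∂z/∂y = [70·(+1.03) − 75·(+2.16)] / 3250 = -0.02766
Steepest decrease is along −∇f = (+0.004708 E, +0.02766 N) → north.

N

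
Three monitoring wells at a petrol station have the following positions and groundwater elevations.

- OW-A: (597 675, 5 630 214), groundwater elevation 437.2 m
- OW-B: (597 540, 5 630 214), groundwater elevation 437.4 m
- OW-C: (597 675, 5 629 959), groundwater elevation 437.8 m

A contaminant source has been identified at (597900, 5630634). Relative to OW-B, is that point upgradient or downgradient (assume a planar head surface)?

downgradient

∂h/∂x = (437.4 − 437.2) / (597540 − 597675) = -0.001481
∂h/∂y = (437.8 − 437.2) / (5629959 − 5630214) = -0.002353
Head at (597900, 5630634) = 437.2 + (-0.001481)·(225) + (-0.002353)·(420) = 435.88 m.
That is lower than the 437.4 m at OW-B, so the point is downgradient.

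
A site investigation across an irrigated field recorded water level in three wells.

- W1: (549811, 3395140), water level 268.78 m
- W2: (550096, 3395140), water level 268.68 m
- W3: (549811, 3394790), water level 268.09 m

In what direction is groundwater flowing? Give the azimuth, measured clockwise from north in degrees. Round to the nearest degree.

170°

∂h/∂x = (268.68 − 268.78) / (550096 − 549811) = -0.0003509
∂h/∂y = (268.09 − 268.78) / (3394790 − 3395140) = +0.001971
Flow direction (−∇h) has components (+0.0003509 E, -0.001971 N).
Azimuth = atan2(E, N) = atan2(+0.0003509, -0.001971) = 169.9° ≈ 170°.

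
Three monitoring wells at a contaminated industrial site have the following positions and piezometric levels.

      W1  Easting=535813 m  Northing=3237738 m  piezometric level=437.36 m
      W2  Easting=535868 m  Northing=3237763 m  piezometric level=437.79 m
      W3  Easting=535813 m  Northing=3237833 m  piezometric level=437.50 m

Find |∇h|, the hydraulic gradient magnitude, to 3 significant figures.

0.00730

Taking W1 as reference: W2−W1 = (55, 25, +0.43); W3−W1 = (0, 95, +0.14).
Solve a·Δx + b·Δy = Δh: det = 55·95 − 0·25 = 5225.
∂h/∂x = [(+0.43)·95 − (+0.14)·25] / 5225 = +0.007148
∂h/∂y = [55·(+0.14) − 0·(+0.43)] / 5225 = +0.001474
|∇h| = √(0.007148² + 0.001474²) = 0.007298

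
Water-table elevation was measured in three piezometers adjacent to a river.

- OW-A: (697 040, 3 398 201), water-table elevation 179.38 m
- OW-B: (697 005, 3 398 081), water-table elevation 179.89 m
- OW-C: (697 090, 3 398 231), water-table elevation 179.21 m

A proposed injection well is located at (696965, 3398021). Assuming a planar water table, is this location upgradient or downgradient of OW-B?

Differences from OW-A: to OW-B (Δx, Δy, Δh) = (-35, -120, +0.51); to OW-C = (50, 30, -0.17).
Solve a·Δx + b·Δy = Δh: det = (-35)·30 − 50·(-120) = 4950.
∂h/∂x = [(+0.51)·30 − (-0.17)·(-120)] / 4950 = -0.001030
∂h/∂y = [(-35)·(-0.17) − 50·(+0.51)] / 4950 = -0.003949
Head at (696965, 3398021) = 179.38 + (-0.001030)·(-75) + (-0.003949)·(-180) = 180.17 m.
That is higher than the 179.89 m at OW-B, so the point is upgradient.

upgradient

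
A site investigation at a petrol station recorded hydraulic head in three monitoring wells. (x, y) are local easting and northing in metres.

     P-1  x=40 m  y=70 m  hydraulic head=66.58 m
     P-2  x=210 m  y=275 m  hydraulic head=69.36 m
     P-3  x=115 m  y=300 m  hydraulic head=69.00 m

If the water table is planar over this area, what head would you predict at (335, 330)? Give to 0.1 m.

70.6 m

Taking P-1 as reference: P-2−P-1 = (170, 205, +2.78); P-3−P-1 = (75, 230, +2.42).
Determinant of the coordinate differences = 170·230 − 75·205 = 23725.
∂h/∂x = [(+2.78)·230 − (+2.42)·205] / 23725 = +0.006040
∂h/∂y = [170·(+2.42) − 75·(+2.78)] / 23725 = +0.008552
h(335, 330) = 66.58 + (+0.006040)·(295) + (+0.008552)·(260) = 66.58 +1.782 +2.224 = 70.585 m.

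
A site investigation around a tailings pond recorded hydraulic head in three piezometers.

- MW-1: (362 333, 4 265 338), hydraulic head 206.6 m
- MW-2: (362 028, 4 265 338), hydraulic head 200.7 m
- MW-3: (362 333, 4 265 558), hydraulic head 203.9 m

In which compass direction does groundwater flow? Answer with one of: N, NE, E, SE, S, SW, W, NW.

NW

∂h/∂x = (200.7 − 206.6) / (362028 − 362333) = +0.01934
∂h/∂y = (203.9 − 206.6) / (4265558 − 4265338) = -0.01227
Flow = −∇h = (-0.01934 east, +0.01227 north), which points northwest.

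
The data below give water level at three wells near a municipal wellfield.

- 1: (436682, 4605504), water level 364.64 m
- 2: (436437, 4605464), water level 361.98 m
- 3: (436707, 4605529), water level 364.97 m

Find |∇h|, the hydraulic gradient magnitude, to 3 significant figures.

0.0108

With h = a·x + b·y + c and 1 as origin, the differences give:
  (-245)·a + (-40)·b = -2.66
  25·a + 25·b = +0.33
Eliminate b (×25 and ×(-40), subtract): -5125·a = -53.300 → a = ∂h/∂x = +0.01040
Back-substitute: b = ∂h/∂y = +0.002800.
|∇h| = √(0.01040² + 0.002800²) = 0.01077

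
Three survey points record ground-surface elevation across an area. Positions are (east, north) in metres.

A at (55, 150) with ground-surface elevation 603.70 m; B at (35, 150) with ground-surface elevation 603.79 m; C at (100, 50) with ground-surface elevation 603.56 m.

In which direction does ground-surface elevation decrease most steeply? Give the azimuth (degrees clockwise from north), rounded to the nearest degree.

082°

Taking A as reference: B−A = (-20, 0, +0.09); C−A = (45, -100, -0.14).
Solve a·Δx + b·Δy = Δz: det = (-20)·(-100) − 45·0 = 2000.
∂z/∂x = [(+0.09)·(-100) − (-0.14)·0] / 2000 = -0.004500
∂z/∂y = [(-20)·(-0.14) − 45·(+0.09)] / 2000 = -0.0006250
Steepest decrease is along −∇f: components (+0.004500 E, +0.0006250 N).
Azimuth = atan2(+0.004500, +0.0006250) = 82.1° ≈ 082°.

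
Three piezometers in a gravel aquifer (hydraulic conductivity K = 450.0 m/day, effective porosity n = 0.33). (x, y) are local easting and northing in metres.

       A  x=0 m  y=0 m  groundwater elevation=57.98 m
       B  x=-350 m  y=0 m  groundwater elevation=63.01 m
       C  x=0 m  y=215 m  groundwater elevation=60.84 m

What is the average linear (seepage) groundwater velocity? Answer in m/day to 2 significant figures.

27 m/day

∂h/∂x = (63.01 − 57.98) / (-350 − 0) = -0.01437
∂h/∂y = (60.84 − 57.98) / (215 − 0) = +0.01330
|∇h| = √(-0.01437² + 0.01330²) = 0.01958
Seepage velocity v = K·i/n = 450.0 × 0.01958 / 0.33 = 26.7 m/day.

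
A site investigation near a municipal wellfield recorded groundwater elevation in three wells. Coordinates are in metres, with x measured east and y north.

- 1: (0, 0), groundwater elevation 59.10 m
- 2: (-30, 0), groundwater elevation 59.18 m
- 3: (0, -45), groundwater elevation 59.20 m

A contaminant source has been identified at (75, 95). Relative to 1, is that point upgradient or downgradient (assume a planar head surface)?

∂h/∂x = (59.18 − 59.10) / (-30 − 0) = -0.002667
∂h/∂y = (59.20 − 59.10) / (-45 − 0) = -0.002222
Head at (75, 95) = 59.10 + (-0.002667)·(75) + (-0.002222)·(95) = 58.69 m.
That is lower than the 59.10 m at 1, so the point is downgradient.

downgradient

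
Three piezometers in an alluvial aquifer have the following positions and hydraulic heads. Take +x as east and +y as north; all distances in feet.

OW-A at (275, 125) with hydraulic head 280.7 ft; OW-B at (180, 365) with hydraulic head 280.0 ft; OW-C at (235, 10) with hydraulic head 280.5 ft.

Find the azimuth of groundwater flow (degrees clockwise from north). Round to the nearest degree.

274°

Differences from OW-A: to OW-B (Δx, Δy, Δh) = (-95, 240, -0.7); to OW-C = (-40, -115, -0.2).
Determinant of the coordinate differences = (-95)·(-115) − (-40)·240 = 20525.
∂h/∂x = [(-0.7)·(-115) − (-0.2)·240] / 20525 = +0.006261
∂h/∂y = [(-95)·(-0.2) − (-40)·(-0.7)] / 20525 = -0.0004385
Flow direction (−∇h) has components (-0.006261 E, +0.0004385 N).
Azimuth = atan2(E, N) = atan2(-0.006261, +0.0004385) = 274.0° ≈ 274°.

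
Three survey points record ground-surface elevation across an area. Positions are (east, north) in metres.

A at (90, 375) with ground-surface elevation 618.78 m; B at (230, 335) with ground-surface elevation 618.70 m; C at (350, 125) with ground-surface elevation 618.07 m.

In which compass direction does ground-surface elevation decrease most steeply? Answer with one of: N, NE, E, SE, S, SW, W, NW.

With z = a·x + b·y + c and A as origin, the differences give:
  140·a + (-40)·b = -0.08
  260·a + (-250)·b = -0.71
Eliminate b (×(-250) and ×(-40), subtract): -24600·a = -8.400 → a = ∂z/∂x = +0.0003415
Back-substitute: b = ∂z/∂y = +0.003195.
Steepest decrease is along −∇f = (-0.0003415 E, -0.003195 N) → south.

S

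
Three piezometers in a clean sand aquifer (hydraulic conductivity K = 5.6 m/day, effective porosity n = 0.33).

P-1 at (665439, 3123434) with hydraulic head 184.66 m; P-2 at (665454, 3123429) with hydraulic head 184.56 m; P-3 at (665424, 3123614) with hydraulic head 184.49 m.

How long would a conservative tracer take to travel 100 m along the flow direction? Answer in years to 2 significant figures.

2.2 years

Differences from P-1: to P-2 (Δx, Δy, Δh) = (15, -5, -0.10); to P-3 = (-15, 180, -0.17).
Solve a·Δx + b·Δy = Δh: det = 15·180 − (-15)·(-5) = 2625.
∂h/∂x = [(-0.10)·180 − (-0.17)·(-5)] / 2625 = -0.007181
∂h/∂y = [15·(-0.17) − (-15)·(-0.10)] / 2625 = -0.001543
|∇h| = √(-0.007181² + -0.001543²) = 0.007345
Seepage velocity v = K·i/n = 5.6 × 0.007345 / 0.33 = 0.1246 m/day.
t = 100 / 0.1246 = 802.6 days = 2.2 years.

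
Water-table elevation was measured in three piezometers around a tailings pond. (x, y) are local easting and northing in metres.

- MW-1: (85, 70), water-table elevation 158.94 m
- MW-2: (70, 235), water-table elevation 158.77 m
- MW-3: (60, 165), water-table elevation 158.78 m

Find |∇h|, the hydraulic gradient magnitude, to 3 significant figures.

0.00386

Taking MW-1 as reference: MW-2−MW-1 = (-15, 165, -0.17); MW-3−MW-1 = (-25, 95, -0.16).
Determinant of the coordinate differences = (-15)·95 − (-25)·165 = 2700.
∂h/∂x = [(-0.17)·95 − (-0.16)·165] / 2700 = +0.003796
∂h/∂y = [(-15)·(-0.16) − (-25)·(-0.17)] / 2700 = -0.0006852
|∇h| = √(0.003796² + -0.0006852²) = 0.003857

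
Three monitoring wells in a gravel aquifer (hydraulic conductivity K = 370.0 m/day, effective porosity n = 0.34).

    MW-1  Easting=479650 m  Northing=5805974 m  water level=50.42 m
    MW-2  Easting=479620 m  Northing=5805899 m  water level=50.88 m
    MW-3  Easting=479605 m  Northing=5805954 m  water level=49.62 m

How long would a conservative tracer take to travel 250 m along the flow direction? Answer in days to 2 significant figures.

Three-point gradient (reference MW-1): Δ to MW-2 = (-30, -75, +0.46), Δ to MW-3 = (-45, -20, -0.80).
∂h/∂x = +0.02494, ∂h/∂y = -0.01611 (det = -2775).
|∇h| = √(0.02494² + -0.01611²) = 0.02969
Seepage velocity v = K·i/n = 370.0 × 0.02969 / 0.34 = 32.31 m/day.
t = 250 / 32.31 = 7.738 days.

7.7 days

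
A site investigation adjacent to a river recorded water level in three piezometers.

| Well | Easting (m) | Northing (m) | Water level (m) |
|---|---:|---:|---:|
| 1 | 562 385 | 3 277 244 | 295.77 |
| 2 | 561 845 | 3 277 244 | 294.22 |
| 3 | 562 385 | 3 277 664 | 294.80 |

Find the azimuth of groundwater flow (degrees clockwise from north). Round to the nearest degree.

∂h/∂x = (294.22 − 295.77) / (561845 − 562385) = +0.002870
∂h/∂y = (294.80 − 295.77) / (3277664 − 3277244) = -0.002310
Flow direction (−∇h) has components (-0.002870 E, +0.002310 N).
Azimuth = atan2(E, N) = atan2(-0.002870, +0.002310) = 308.8° ≈ 309°.

309°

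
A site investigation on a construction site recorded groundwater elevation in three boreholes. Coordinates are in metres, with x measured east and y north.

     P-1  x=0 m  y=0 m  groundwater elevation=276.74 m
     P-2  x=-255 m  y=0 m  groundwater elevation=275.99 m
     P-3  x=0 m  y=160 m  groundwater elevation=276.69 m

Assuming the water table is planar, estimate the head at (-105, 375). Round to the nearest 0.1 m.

276.3 m

∂h/∂x = (275.99 − 276.74) / (-255 − 0) = +0.002941
∂h/∂y = (276.69 − 276.74) / (160 − 0) = -0.0003125
h(-105, 375) = 276.74 + (+0.002941)·(-105) + (-0.0003125)·(375) = 276.74 -0.309 -0.117 = 276.314 m.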